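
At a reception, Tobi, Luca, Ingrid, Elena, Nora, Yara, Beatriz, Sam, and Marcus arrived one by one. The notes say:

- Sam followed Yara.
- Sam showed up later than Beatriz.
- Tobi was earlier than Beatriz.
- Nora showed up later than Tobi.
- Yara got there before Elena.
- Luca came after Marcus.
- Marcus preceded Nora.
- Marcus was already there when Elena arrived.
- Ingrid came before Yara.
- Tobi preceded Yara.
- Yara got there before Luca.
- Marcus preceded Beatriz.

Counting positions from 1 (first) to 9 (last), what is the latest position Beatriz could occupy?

Beatriz must come before Sam — 1 guest forced after them.
Everything else can be placed before Beatriz in some valid order, so Beatriz can sit as late as position 9 − 1 = 8.

8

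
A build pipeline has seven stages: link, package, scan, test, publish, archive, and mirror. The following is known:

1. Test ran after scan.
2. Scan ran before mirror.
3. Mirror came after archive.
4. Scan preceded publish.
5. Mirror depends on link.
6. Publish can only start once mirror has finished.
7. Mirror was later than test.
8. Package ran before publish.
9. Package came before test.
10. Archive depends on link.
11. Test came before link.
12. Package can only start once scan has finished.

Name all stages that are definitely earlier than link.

Directly stated before link: test.
Package reaches link via package → test → link.
Scan reaches link via scan → test → link.
No chain forces publish (or any of the others) ahead of link.

package, scan, test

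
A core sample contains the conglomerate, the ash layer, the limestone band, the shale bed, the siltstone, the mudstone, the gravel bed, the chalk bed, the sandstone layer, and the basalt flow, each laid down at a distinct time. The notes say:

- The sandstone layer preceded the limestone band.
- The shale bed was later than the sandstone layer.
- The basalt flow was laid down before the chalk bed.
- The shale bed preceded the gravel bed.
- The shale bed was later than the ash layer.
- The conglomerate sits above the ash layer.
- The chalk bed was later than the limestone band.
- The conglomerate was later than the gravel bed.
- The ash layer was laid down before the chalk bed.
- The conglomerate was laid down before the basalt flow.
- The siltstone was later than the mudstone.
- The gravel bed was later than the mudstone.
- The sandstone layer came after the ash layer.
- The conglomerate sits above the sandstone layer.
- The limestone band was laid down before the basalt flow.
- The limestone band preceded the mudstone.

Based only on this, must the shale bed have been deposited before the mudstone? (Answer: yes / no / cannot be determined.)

cannot be determined

No chain of stated constraints runs from the shale bed to the mudstone, and none runs from the mudstone to the shale bed either.
So the relative order of the shale bed and the mudstone is not fixed by the given facts.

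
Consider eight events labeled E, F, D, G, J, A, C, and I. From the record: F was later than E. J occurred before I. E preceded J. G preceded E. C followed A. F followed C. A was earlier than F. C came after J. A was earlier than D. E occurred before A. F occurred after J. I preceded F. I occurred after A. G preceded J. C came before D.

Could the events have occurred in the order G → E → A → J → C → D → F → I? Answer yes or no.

no

The constraints require I before F, but in the proposed sequence F appears ahead of I. That one violation is enough.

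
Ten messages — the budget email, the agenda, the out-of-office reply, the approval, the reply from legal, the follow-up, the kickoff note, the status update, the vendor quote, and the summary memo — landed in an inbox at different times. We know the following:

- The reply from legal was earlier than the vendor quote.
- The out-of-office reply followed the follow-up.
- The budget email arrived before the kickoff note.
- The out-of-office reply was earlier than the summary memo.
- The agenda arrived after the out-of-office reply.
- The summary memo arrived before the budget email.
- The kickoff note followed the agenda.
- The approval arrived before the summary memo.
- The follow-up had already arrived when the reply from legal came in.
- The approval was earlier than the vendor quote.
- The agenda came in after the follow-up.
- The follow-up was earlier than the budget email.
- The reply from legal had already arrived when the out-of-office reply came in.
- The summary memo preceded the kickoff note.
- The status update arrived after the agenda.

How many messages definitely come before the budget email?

5

Directly stated before the budget email: the follow-up and the summary memo.
The approval reaches the budget email via the approval → the summary memo → the budget email.
The out-of-office reply reaches the budget email via the out-of-office reply → the summary memo → the budget email.
The reply from legal reaches the budget email via the reply from legal → the out-of-office reply → the summary memo → the budget email.
No chain forces the agenda (or any of the others) ahead of the budget email.
That's the approval, the follow-up, the out-of-office reply, the reply from legal, and the summary memo — 5 in all.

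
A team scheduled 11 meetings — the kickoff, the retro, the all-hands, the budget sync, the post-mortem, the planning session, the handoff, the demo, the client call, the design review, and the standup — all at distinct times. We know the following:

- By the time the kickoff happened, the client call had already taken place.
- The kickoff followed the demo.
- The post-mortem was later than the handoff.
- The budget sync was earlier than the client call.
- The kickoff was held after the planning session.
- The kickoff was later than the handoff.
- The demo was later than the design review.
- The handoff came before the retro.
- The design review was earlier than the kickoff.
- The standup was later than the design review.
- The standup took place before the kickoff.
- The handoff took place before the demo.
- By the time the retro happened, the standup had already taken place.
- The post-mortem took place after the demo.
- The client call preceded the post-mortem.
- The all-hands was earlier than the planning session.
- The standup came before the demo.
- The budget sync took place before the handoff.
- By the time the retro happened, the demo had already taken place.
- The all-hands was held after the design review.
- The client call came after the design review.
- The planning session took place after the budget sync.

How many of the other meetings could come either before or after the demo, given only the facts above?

3

Forced before the demo: the budget sync, the design review, the handoff, and the standup; forced after the demo: the kickoff, the post-mortem, and the retro.
That leaves the all-hands, the client call, and the planning session with no forced order relative to the demo — 3.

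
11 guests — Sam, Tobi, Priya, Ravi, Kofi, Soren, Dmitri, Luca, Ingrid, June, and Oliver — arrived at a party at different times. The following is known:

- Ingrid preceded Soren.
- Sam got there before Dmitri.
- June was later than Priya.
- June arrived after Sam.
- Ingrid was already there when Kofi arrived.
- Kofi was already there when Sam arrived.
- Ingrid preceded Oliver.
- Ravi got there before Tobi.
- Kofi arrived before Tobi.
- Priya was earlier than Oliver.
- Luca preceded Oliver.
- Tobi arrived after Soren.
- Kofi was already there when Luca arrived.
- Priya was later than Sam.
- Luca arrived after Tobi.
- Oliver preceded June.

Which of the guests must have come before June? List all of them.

Directly stated before June: Oliver, Priya, and Sam.
Ingrid reaches June via Ingrid → Oliver → June.
Kofi reaches June via Kofi → Sam → June.
Luca reaches June via Luca → Oliver → June.
Likewise Ravi, Soren, and Tobi each reach June by chaining the stated constraints.

Ingrid, Kofi, Luca, Oliver, Priya, Ravi, Sam, Soren, Tobi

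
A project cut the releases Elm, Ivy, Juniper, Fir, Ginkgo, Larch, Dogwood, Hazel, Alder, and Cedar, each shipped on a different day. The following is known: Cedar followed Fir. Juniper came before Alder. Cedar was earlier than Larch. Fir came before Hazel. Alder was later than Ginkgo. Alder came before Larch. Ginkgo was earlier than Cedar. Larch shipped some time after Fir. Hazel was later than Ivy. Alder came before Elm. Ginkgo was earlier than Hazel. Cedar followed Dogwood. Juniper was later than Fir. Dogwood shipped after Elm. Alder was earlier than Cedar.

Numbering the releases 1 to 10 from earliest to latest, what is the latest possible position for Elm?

Elm must come before Cedar, Dogwood, and Larch — 3 releases forced after it.
Everything else can be placed before Elm in some valid order, so Elm can sit as late as position 10 − 3 = 7.

7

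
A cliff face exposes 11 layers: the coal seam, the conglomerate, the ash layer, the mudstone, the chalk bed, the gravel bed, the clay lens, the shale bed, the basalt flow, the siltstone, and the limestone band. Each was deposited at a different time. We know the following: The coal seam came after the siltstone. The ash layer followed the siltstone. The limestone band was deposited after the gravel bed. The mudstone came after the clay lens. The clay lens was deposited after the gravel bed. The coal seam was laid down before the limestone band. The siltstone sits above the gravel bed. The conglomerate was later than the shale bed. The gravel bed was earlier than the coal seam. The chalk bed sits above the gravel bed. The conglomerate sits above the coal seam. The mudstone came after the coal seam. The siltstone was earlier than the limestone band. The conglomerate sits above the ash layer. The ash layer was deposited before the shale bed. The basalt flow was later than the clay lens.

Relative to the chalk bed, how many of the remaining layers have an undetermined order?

9

Forced before the chalk bed: the gravel bed.
That leaves the ash layer, the basalt flow, the clay lens, the coal seam, the conglomerate, the limestone band, the mudstone, the shale bed, and the siltstone with no forced order relative to the chalk bed — 9.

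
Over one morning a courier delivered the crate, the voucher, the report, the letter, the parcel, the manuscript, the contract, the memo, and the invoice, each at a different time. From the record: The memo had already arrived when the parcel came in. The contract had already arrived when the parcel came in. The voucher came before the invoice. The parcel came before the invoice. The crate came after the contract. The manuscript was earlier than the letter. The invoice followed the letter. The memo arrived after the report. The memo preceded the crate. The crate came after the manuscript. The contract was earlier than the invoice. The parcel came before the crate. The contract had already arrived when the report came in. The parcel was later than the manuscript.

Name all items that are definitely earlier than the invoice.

the contract, the letter, the manuscript, the memo, the parcel, the report, the voucher

Directly stated before the invoice: the contract, the letter, the parcel, and the voucher.
The manuscript reaches the invoice via the manuscript → the parcel → the invoice.
The memo reaches the invoice via the memo → the parcel → the invoice.
The report reaches the invoice via the report → the memo → the parcel → the invoice.
No chain forces the crate ahead of the invoice.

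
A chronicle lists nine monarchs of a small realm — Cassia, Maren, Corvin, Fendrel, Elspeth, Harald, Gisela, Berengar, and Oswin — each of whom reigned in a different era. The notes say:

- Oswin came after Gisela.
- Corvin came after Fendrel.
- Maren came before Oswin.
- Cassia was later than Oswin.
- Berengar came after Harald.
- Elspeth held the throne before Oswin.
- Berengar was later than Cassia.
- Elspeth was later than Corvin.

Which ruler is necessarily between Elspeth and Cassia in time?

Tracing the constraints gives Elspeth → Oswin → Cassia, so Oswin sits after Elspeth and before Cassia.
No other ruler is forced both after Elspeth and before Cassia.

Oswin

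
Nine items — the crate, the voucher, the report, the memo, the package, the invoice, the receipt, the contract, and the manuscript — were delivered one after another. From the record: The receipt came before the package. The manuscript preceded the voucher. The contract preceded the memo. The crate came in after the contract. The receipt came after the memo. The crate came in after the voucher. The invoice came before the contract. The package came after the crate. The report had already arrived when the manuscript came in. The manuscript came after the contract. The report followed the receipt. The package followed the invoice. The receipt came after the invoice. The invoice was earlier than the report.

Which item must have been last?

Every other item has a chain of constraints placing it before the package, so the package is last.

the package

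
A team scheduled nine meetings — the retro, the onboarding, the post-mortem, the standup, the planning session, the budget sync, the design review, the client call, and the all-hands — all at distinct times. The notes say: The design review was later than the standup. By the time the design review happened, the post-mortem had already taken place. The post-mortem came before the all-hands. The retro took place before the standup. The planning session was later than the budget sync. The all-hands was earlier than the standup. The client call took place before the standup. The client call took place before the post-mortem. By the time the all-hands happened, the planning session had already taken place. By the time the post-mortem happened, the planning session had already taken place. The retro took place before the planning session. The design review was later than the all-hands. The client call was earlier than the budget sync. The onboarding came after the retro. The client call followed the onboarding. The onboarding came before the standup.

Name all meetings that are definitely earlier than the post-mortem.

the budget sync, the client call, the onboarding, the planning session, the retro

Directly stated before the post-mortem: the client call and the planning session.
The budget sync reaches the post-mortem via the budget sync → the planning session → the post-mortem.
The onboarding reaches the post-mortem via the onboarding → the client call → the post-mortem.
The retro reaches the post-mortem via the retro → the planning session → the post-mortem.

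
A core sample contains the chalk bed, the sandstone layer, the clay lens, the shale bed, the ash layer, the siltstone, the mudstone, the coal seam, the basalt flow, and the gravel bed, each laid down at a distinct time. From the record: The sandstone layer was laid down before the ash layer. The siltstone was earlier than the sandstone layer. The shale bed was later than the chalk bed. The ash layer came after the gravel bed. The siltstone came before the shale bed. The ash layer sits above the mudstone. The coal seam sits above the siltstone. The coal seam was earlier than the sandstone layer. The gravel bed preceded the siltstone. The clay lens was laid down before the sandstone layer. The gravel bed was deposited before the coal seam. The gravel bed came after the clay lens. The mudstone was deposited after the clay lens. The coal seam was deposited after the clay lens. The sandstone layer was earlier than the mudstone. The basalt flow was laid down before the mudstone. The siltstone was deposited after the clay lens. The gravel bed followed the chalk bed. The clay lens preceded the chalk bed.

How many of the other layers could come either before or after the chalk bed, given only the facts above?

1

Forced before the chalk bed: the clay lens; forced after the chalk bed: the ash layer, the coal seam, the gravel bed, the mudstone, the sandstone layer, the shale bed, and the siltstone.
That leaves the basalt flow with no forced order relative to the chalk bed — 1.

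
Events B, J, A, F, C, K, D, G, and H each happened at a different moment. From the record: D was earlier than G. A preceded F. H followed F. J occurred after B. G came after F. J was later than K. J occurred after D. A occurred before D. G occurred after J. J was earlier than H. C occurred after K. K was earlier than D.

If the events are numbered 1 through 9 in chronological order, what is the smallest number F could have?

A must come before F — 1 forced predecessor.
Nothing else is forced ahead of F, so its earliest slot is position 1 + 1 = 2.

2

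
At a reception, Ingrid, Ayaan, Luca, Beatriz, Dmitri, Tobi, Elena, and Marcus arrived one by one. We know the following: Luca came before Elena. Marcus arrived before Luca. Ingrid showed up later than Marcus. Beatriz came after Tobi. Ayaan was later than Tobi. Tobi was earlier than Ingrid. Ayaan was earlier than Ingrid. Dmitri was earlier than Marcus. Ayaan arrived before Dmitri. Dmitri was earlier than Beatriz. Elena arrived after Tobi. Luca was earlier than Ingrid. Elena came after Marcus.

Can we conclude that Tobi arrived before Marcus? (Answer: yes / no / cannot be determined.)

Chain the constraints: Tobi → Ayaan → Dmitri → Marcus. Each link is directly stated, so Tobi comes before Marcus.

yes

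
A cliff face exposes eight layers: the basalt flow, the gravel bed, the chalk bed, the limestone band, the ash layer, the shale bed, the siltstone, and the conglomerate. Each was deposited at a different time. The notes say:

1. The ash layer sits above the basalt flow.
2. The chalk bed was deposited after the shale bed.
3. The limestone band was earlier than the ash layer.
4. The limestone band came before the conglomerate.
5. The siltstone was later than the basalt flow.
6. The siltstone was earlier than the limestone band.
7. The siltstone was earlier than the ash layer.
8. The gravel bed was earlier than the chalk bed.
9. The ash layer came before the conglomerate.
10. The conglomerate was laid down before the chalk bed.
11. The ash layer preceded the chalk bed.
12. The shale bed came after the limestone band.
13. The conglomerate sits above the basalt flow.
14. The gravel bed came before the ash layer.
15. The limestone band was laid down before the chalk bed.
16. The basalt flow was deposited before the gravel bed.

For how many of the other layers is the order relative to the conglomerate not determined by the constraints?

1

Forced before the conglomerate: the ash layer, the basalt flow, the gravel bed, the limestone band, and the siltstone; forced after the conglomerate: the chalk bed.
That leaves the shale bed with no forced order relative to the conglomerate — 1.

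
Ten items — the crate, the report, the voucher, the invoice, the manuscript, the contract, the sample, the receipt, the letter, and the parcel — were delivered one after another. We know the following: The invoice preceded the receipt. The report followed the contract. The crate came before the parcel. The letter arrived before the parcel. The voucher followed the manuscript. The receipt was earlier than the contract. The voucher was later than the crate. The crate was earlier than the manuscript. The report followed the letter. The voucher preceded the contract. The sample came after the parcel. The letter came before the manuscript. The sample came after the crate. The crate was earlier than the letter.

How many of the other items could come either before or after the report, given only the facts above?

Forced before the report: the contract, the crate, the invoice, the letter, the manuscript, the receipt, and the voucher.
That leaves the parcel and the sample with no forced order relative to the report — 2.

2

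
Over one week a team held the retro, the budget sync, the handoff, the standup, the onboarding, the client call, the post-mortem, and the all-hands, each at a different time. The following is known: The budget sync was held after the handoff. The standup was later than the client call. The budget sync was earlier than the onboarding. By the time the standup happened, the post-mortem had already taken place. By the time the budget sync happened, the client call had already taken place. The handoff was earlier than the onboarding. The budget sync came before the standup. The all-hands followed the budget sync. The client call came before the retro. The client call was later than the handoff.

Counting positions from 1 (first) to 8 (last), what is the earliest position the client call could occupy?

The handoff must come before the client call — 1 forced predecessor.
Nothing else is forced ahead of the client call, so its earliest slot is position 1 + 1 = 2.

2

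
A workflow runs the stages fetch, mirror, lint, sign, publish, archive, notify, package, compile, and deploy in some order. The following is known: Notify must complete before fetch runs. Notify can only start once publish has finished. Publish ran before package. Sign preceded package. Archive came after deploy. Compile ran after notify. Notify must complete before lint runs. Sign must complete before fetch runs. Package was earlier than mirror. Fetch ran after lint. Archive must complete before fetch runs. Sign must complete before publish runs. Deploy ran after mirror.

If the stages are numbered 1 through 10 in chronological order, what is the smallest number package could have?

Publish and sign must both come before package — 2 forced predecessors.
Nothing else is forced ahead of package, so its earliest slot is position 2 + 1 = 3.

3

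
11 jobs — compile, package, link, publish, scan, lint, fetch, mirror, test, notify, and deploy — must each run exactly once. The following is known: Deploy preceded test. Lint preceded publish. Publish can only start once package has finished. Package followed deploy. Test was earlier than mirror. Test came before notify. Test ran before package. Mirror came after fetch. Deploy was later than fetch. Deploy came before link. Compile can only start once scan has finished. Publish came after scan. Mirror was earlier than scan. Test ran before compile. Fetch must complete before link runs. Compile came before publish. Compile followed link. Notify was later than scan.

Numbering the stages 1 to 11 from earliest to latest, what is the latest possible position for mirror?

7

Mirror must come before compile, notify, publish, and scan — 4 stages forced after it.
Everything else can be placed before mirror in some valid order, so mirror can sit as late as position 11 − 4 = 7.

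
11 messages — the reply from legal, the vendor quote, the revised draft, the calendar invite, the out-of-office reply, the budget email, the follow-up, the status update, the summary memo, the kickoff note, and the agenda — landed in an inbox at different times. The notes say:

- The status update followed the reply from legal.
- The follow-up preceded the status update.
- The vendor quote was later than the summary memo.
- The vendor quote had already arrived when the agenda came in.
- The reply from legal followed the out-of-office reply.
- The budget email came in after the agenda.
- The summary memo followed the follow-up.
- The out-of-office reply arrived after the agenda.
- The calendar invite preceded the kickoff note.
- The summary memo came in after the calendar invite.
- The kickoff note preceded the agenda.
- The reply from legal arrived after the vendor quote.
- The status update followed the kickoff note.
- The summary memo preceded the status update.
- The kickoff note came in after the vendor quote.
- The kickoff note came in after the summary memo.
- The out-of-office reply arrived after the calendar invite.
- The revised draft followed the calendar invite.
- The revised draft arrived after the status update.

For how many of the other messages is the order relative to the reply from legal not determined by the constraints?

1

Forced before the reply from legal: the agenda, the calendar invite, the follow-up, the kickoff note, the out-of-office reply, the summary memo, and the vendor quote; forced after the reply from legal: the revised draft and the status update.
That leaves the budget email with no forced order relative to the reply from legal — 1.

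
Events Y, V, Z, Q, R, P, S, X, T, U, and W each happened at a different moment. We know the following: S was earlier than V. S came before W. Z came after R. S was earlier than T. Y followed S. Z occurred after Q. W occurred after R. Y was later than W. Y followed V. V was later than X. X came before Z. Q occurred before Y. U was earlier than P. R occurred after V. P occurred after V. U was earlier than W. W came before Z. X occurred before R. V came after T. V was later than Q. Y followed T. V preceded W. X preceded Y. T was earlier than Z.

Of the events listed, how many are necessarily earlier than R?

Directly stated before R: V and X.
Q reaches R via Q → V → R.
S reaches R via S → V → R.
T reaches R via T → V → R.
That's Q, S, T, V, and X — 5 in all.

5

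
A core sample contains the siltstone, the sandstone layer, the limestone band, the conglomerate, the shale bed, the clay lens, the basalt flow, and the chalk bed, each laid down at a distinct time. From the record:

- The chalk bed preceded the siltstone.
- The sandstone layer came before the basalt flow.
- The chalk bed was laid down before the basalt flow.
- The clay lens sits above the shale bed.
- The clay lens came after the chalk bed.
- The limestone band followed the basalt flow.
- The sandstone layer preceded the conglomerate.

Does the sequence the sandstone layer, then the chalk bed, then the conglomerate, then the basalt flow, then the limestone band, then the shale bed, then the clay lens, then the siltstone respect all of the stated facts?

yes

Check each stated constraint against the proposed order — e.g. the chalk bed is ahead of the clay lens; the chalk bed is ahead of the siltstone. Every pair is in the required order; nothing is violated.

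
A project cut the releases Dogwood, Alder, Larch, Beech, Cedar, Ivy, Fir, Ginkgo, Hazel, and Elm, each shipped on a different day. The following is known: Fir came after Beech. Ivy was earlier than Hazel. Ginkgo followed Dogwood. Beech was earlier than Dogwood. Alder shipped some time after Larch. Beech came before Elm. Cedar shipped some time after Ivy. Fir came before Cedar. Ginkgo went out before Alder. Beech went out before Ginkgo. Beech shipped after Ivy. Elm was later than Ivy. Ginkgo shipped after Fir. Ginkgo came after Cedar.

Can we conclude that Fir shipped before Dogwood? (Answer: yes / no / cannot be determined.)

cannot be determined

No chain of stated constraints runs from Fir to Dogwood, and none runs from Dogwood to Fir either.
So the relative order of Fir and Dogwood is not fixed by the given facts.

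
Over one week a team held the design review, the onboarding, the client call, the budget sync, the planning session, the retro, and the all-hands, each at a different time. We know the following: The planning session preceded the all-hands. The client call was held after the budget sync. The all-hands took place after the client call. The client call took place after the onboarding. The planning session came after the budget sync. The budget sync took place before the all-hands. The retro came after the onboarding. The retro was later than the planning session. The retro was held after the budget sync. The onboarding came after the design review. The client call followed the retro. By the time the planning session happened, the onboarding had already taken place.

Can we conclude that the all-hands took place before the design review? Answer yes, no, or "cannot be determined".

Tracing the constraints gives the design review → the onboarding → the client call → the all-hands, so the design review must come before the all-hands.
That means the all-hands cannot be before the design review.

no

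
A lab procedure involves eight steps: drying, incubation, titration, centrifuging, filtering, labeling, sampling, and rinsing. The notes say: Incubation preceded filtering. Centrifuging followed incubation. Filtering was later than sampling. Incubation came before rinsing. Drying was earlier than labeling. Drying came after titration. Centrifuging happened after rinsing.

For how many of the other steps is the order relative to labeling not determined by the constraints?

Forced before labeling: drying and titration.
That leaves centrifuging, filtering, incubation, rinsing, and sampling with no forced order relative to labeling — 5.

5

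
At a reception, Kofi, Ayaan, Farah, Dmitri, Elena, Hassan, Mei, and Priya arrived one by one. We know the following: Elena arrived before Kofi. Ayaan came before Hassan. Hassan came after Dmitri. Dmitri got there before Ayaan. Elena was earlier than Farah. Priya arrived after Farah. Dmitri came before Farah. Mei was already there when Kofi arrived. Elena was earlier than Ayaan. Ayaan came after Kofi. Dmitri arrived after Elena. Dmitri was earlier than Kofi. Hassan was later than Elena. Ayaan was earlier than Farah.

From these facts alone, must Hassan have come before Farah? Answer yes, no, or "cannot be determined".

No chain of stated constraints runs from Hassan to Farah, and none runs from Farah to Hassan either.
So the relative order of Hassan and Farah is not fixed by the given facts.

cannot be determined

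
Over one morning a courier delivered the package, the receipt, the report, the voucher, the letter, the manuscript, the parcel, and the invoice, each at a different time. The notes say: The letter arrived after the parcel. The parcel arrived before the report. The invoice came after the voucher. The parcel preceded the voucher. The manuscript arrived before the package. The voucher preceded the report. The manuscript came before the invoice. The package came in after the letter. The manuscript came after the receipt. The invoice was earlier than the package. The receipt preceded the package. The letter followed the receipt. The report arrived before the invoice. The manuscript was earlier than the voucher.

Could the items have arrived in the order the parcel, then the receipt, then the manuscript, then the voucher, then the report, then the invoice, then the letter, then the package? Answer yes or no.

Check each stated constraint against the proposed order — e.g. the parcel is ahead of the letter; the receipt is ahead of the package. Every pair is in the required order; nothing is violated.

yes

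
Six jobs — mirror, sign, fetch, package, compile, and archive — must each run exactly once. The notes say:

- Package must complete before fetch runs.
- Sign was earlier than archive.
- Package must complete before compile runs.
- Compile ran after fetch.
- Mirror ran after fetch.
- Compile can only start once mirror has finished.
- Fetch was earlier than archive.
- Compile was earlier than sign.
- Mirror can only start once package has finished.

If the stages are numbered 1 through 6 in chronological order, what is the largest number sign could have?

5

Sign must come before archive — 1 stage forced after it.
Everything else can be placed before sign in some valid order, so sign can sit as late as position 6 − 1 = 5.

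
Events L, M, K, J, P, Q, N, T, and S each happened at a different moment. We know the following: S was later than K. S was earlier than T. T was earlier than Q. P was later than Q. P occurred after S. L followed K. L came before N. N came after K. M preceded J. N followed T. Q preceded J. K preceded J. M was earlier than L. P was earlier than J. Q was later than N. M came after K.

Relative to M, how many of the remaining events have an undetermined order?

Forced before M: K; forced after M: J, L, N, P, and Q.
That leaves S and T with no forced order relative to M — 2.

2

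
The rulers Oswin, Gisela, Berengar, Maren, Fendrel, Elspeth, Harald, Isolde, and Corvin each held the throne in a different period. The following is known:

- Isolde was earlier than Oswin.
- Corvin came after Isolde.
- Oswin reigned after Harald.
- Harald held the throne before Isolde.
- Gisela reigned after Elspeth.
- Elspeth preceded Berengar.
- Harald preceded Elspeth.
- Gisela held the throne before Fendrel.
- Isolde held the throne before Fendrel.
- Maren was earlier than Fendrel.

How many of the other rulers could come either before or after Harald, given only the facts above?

1

Forced after Harald: Berengar, Corvin, Elspeth, Fendrel, Gisela, Isolde, and Oswin.
That leaves Maren with no forced order relative to Harald — 1.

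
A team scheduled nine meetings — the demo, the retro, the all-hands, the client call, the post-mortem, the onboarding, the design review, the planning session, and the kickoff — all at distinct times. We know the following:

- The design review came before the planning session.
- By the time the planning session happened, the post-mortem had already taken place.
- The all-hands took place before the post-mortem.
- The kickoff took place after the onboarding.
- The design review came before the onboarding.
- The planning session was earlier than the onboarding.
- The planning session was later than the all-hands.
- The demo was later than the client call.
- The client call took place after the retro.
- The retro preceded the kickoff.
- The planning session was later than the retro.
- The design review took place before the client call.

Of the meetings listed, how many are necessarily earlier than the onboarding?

5

Directly stated before the onboarding: the design review and the planning session.
The all-hands reaches the onboarding via the all-hands → the planning session → the onboarding.
The post-mortem reaches the onboarding via the post-mortem → the planning session → the onboarding.
The retro reaches the onboarding via the retro → the planning session → the onboarding.
No chain forces the demo (or any of the others) ahead of the onboarding.
That's the all-hands, the design review, the planning session, the post-mortem, and the retro — 5 in all.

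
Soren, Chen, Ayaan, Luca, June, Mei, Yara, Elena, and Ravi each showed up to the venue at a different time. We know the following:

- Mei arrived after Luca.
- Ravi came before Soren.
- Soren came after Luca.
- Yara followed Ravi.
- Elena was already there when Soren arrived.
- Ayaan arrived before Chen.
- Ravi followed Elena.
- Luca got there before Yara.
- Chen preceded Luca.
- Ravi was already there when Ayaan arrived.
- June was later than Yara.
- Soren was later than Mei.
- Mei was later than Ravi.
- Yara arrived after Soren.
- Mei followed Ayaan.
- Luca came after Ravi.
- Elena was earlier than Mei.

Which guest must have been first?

Elena has a chain of constraints placing them before every other guest, so Elena must be first.

Elena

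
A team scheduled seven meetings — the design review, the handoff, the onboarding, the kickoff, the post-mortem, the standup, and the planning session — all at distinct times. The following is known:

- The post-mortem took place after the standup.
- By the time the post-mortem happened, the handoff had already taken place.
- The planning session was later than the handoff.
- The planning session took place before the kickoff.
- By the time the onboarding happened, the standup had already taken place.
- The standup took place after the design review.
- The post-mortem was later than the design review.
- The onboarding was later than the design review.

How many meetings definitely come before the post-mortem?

Directly stated before the post-mortem: the design review, the handoff, and the standup.
That's the design review, the handoff, and the standup — 3 in all.

3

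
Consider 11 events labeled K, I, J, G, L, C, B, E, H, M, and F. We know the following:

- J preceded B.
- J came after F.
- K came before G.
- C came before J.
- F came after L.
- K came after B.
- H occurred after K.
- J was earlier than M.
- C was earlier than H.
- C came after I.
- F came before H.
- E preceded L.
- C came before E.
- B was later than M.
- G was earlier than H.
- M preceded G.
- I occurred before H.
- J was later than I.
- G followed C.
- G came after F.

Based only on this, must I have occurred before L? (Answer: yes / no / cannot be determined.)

yes

Chain the constraints: I → C → E → L. Each link is directly stated, so I comes before L.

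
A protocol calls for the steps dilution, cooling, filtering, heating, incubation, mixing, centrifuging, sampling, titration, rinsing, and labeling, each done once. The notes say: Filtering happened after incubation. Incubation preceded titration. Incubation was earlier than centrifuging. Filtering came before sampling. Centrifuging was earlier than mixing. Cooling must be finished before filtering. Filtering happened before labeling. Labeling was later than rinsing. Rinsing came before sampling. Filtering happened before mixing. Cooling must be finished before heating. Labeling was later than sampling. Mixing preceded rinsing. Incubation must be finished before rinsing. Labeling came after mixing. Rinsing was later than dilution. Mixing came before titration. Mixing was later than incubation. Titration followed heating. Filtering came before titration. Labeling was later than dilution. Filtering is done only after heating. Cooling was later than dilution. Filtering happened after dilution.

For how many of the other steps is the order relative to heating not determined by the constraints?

2

Forced before heating: cooling and dilution; forced after heating: filtering, labeling, mixing, rinsing, sampling, and titration.
That leaves centrifuging and incubation with no forced order relative to heating — 2.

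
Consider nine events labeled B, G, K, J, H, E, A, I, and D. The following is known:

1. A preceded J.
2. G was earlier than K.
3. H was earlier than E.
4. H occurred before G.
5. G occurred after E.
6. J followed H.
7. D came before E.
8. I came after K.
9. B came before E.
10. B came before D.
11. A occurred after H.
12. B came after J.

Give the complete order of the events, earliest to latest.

H, A, J, B, D, E, G, K, I

The constraints fix every adjacent pair, so only one ordering works:
H → A → J → B → D → E → G → K → I.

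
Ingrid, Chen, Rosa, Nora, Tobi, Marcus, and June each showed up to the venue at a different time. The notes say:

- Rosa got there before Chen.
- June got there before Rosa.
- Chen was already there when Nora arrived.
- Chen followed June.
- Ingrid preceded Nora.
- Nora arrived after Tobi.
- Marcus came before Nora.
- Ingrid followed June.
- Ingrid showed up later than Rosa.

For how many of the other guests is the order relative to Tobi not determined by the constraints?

5

Forced after Tobi: Nora.
That leaves Chen, Ingrid, June, Marcus, and Rosa with no forced order relative to Tobi — 5.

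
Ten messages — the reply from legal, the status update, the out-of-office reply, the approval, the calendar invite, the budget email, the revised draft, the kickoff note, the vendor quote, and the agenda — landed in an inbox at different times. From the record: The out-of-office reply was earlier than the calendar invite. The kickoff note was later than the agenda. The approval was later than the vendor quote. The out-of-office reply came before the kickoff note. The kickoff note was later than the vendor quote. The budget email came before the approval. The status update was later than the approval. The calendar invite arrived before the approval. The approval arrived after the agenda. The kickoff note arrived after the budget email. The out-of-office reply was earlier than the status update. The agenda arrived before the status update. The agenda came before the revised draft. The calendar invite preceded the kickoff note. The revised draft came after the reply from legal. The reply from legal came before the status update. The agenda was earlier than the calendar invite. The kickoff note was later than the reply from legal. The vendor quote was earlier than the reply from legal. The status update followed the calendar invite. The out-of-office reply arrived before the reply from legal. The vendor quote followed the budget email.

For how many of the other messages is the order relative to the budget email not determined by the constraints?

Forced after the budget email: the approval, the kickoff note, the reply from legal, the revised draft, the status update, and the vendor quote.
That leaves the agenda, the calendar invite, and the out-of-office reply with no forced order relative to the budget email — 3.

3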